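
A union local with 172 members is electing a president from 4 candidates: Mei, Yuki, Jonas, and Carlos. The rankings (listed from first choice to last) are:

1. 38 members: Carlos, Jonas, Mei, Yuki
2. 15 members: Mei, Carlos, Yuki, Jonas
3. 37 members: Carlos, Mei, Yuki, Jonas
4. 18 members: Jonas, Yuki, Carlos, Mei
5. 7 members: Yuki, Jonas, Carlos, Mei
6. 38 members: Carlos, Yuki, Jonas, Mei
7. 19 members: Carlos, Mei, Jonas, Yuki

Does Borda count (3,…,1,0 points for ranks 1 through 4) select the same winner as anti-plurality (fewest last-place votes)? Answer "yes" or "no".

Borda — scores: Mei 195, Yuki 185, Jonas 201, Carlos 451. Winner: Carlos.
Anti-plurality — last-place votes: Mei 63, Yuki 57, Jonas 52, Carlos 0. Winner: Carlos.
The two methods agree.

yes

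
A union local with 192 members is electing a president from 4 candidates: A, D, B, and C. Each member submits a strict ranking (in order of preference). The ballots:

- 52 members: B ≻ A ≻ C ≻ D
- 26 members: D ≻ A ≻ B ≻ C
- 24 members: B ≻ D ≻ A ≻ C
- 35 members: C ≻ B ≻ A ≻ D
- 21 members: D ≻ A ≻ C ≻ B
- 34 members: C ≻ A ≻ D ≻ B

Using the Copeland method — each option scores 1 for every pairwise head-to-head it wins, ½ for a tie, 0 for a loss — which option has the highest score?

A: beats D and C; loses to B → score 2.
D: loses to A, B, and C → score 0.
B: beats A, D, and C → score 3.
C: beats D; loses to A and B → score 1.
B has the best pairwise record.

B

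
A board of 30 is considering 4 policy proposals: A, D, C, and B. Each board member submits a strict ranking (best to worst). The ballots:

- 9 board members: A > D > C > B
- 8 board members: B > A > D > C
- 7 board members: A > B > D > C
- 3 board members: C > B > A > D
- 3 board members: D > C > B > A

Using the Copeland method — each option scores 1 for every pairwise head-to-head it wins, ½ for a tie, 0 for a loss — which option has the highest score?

A: beats D, C, and B → score 3.
D: beats C; loses to A and B → score 1.
C: ties B; loses to A and D → score 0.5.
B: beats D; ties C; loses to A → score 1.5.
A has the best pairwise record.

A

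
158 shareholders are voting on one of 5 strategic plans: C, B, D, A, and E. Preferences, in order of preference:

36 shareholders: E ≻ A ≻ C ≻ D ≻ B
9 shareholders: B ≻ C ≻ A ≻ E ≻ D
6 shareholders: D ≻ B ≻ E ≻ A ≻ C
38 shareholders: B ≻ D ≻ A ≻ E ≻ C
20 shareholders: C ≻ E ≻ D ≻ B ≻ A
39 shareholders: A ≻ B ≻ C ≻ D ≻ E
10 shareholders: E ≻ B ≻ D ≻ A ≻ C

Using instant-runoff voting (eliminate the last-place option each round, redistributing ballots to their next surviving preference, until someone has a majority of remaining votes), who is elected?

Round 1: C 20, B 47, D 6, A 39, E 46. Eliminate D.
Round 2: C 20, B 53, A 39, E 46. Eliminate C.
Round 3: B 53, A 39, E 66. Eliminate A.
Round 4: B 92, E 66. B has a majority.

B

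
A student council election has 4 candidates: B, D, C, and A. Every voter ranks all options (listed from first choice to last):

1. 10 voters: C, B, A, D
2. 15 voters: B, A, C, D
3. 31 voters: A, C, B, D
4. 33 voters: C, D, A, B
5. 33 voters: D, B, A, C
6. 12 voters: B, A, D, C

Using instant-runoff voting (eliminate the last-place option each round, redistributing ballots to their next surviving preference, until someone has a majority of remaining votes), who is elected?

A

Round 1: B 27, D 33, C 43, A 31. Eliminate B.
Round 2: D 33, C 43, A 58. Eliminate D.
Round 3: C 43, A 91. A has a majority.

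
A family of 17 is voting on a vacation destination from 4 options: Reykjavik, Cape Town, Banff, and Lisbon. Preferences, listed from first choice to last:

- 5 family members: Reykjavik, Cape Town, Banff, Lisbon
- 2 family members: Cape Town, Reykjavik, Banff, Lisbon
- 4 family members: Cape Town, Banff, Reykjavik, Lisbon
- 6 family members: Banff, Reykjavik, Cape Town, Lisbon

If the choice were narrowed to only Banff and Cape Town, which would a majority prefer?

Voters preferring Banff to Cape Town: 6; preferring Cape Town to Banff: 11.
Cape Town wins the head-to-head.

Cape Town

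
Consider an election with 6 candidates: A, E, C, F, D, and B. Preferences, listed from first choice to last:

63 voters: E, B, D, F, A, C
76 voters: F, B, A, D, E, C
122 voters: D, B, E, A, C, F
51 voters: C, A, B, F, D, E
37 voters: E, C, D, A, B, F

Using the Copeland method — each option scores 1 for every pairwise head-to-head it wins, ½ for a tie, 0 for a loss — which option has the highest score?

B

A: beats C and F; loses to E, D, and B → score 2.
E: beats A, C, and F; loses to D and B → score 3.
C: beats F; loses to A, E, D, and B → score 1.
F: loses to A, E, C, D, and B → score 0.
D: beats A, E, C, and F; loses to B → score 4.
B: beats A, E, C, F, and D → score 5.
B has the best pairwise record.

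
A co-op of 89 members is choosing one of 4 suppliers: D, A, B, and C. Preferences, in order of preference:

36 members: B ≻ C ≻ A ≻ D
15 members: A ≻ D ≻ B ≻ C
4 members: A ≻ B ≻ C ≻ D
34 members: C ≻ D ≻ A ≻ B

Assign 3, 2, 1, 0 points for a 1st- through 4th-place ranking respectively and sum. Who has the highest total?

C

D: 36·0 + 15·2 + 4·0 + 34·2 = 98
A: 36·1 + 15·3 + 4·3 + 34·1 = 127
B: 36·3 + 15·1 + 4·2 + 34·0 = 131
C: 36·2 + 15·0 + 4·1 + 34·3 = 178
C has the highest Borda score (178).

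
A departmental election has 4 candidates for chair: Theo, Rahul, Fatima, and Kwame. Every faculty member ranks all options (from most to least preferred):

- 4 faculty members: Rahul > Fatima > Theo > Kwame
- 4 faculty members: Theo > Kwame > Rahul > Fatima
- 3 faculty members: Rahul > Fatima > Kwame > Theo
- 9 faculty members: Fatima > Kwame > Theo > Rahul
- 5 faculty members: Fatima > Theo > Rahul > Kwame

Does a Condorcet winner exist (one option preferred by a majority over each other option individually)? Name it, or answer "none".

Fatima vs Theo: 21–4 for Fatima.
Fatima vs Rahul: 14–11 for Fatima.
Fatima vs Kwame: 21–4 for Fatima.
Fatima beats every other option head-to-head.

Fatima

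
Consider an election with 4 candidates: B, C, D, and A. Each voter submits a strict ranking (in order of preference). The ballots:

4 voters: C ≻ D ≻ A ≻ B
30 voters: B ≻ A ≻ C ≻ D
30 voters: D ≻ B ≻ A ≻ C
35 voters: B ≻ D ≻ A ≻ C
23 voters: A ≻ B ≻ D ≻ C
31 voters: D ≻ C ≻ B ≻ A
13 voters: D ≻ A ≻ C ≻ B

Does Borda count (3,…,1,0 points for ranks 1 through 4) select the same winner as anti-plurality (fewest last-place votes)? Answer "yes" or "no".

Borda — scores: B 332, C 117, D 323, A 224. Winner: B.
Anti-plurality — last-place votes: B 17, C 88, D 30, A 31. Winner: B.
The two methods agree.

yes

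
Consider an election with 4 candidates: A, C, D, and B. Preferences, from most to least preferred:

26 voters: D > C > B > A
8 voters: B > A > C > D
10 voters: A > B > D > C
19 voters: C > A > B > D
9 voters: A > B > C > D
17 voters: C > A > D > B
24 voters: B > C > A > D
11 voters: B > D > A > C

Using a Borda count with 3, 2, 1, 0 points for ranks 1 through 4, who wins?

C

A: 26·0 + 8·2 + 10·3 + 19·2 + 9·3 + 17·2 + 24·1 + 11·1 = 180
C: 26·2 + 8·1 + 10·0 + 19·3 + 9·1 + 17·3 + 24·2 + 11·0 = 225
D: 26·3 + 8·0 + 10·1 + 19·0 + 9·0 + 17·1 + 24·0 + 11·2 = 127
B: 26·1 + 8·3 + 10·2 + 19·1 + 9·2 + 17·0 + 24·3 + 11·3 = 212
C has the highest Borda score (225).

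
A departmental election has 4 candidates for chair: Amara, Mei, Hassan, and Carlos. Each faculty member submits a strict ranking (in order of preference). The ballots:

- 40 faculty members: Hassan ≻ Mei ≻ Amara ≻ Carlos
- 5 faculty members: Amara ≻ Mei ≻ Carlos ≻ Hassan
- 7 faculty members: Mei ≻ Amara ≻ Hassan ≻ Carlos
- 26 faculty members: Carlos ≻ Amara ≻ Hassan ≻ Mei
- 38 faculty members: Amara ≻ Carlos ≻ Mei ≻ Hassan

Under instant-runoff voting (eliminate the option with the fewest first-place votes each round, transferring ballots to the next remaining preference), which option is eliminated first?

Round 1: Amara 43, Mei 7, Hassan 40, Carlos 26. Eliminate Mei.

Mei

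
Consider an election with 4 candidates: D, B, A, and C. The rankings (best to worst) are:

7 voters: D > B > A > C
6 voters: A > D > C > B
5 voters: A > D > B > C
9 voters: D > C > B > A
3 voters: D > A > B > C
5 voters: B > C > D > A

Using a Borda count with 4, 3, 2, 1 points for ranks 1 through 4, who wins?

D

D: 7·4 + 6·3 + 5·3 + 9·4 + 3·4 + 5·2 = 119
B: 7·3 + 6·1 + 5·2 + 9·2 + 3·2 + 5·4 = 81
A: 7·2 + 6·4 + 5·4 + 9·1 + 3·3 + 5·1 = 81
C: 7·1 + 6·2 + 5·1 + 9·3 + 3·1 + 5·3 = 69
D has the highest Borda score (119).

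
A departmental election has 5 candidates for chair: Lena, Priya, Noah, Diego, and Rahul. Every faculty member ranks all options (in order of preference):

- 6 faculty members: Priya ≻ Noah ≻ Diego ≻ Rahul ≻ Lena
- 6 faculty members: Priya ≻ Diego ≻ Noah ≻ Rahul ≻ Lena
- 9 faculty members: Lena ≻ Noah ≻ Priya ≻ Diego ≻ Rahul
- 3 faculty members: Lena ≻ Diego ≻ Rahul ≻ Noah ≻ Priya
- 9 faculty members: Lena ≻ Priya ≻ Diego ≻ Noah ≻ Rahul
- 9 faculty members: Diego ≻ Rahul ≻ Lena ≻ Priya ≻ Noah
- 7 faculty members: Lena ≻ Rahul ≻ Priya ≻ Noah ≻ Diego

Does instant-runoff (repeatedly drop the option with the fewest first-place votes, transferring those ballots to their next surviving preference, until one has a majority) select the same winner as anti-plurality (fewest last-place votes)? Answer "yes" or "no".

no

Instant-runoff — R1 Lena 28, Priya 12, Noah 0, Diego 9, Rahul 0 (Lena winner). Winner: Lena.
Anti-plurality — last-place votes: Lena 12, Priya 3, Noah 9, Diego 7, Rahul 18. Winner: Priya.
The two methods disagree.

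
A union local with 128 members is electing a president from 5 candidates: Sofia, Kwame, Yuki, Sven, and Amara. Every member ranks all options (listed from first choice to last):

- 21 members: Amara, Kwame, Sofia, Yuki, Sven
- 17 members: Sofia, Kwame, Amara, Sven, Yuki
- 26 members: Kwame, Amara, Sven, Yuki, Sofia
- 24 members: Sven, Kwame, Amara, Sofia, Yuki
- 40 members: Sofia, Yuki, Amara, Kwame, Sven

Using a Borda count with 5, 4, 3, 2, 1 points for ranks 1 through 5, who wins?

Kwame

Sofia: 21·3 + 17·5 + 26·1 + 24·2 + 40·5 = 422
Kwame: 21·4 + 17·4 + 26·5 + 24·4 + 40·2 = 458
Yuki: 21·2 + 17·1 + 26·2 + 24·1 + 40·4 = 295
Sven: 21·1 + 17·2 + 26·3 + 24·5 + 40·1 = 293
Amara: 21·5 + 17·3 + 26·4 + 24·3 + 40·3 = 452
Kwame has the highest Borda score (458).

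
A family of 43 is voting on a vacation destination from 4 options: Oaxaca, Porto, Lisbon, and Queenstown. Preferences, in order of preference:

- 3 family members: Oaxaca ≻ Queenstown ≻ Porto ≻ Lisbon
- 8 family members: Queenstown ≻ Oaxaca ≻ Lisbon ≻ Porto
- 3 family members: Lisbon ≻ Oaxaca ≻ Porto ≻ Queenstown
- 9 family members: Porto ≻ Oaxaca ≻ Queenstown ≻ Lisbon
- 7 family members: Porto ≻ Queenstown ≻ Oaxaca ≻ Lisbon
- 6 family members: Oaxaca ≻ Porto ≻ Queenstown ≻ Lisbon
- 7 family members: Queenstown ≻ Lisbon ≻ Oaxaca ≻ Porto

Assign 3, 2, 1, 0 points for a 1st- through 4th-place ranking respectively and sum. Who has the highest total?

Oaxaca: 3·3 + 8·2 + 3·2 + 9·2 + 7·1 + 6·3 + 7·1 = 81
Porto: 3·1 + 8·0 + 3·1 + 9·3 + 7·3 + 6·2 + 7·0 = 66
Lisbon: 3·0 + 8·1 + 3·3 + 9·0 + 7·0 + 6·0 + 7·2 = 31
Queenstown: 3·2 + 8·3 + 3·0 + 9·1 + 7·2 + 6·1 + 7·3 = 80
Oaxaca has the highest Borda score (81).

Oaxaca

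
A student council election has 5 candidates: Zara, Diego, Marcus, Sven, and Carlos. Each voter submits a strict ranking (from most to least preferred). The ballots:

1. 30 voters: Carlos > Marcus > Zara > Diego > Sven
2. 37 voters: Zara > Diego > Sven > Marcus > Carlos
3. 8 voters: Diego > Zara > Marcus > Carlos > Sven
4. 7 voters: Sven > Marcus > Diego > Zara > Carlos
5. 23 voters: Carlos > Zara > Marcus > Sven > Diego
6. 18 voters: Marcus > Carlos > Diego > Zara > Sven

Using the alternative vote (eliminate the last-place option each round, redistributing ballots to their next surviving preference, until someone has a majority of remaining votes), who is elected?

Carlos

Round 1: Zara 37, Diego 8, Marcus 18, Sven 7, Carlos 53. Eliminate Sven.
Round 2: Zara 37, Diego 8, Marcus 25, Carlos 53. Eliminate Diego.
Round 3: Zara 45, Marcus 25, Carlos 53. Eliminate Marcus.
Round 4: Zara 52, Carlos 71. Carlos has a majority.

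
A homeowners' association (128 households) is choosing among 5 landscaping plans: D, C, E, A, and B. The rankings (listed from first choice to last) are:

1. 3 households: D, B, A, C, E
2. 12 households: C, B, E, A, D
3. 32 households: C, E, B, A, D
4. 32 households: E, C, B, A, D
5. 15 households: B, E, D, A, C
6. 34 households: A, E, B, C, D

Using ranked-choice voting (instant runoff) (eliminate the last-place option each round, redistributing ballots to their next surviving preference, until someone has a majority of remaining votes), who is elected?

Round 1: D 3, C 44, E 32, A 34, B 15. Eliminate D.
Round 2: C 44, E 32, A 34, B 18. Eliminate B.
Round 3: C 44, E 47, A 37. Eliminate A.
Round 4: C 47, E 81. E has a majority.

E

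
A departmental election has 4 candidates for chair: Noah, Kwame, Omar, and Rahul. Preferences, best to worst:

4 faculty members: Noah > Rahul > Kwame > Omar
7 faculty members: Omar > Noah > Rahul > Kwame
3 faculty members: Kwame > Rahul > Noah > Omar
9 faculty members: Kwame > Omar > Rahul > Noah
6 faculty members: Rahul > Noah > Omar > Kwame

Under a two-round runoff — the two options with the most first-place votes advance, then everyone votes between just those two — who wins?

Round 1 first-place votes: Noah 4, Kwame 12, Omar 7, Rahul 6.
Kwame and Omar advance.
Runoff: Kwame is preferred to Omar by 16 voters; Omar by 13.
Kwame wins the runoff.

Kwame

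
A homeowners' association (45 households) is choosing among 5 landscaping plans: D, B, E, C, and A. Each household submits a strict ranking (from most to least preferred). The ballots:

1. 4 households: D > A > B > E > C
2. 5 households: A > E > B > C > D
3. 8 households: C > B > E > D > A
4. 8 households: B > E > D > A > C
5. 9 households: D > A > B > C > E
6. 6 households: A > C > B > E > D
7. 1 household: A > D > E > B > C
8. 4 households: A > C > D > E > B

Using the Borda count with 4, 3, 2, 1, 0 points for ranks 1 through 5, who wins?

D: 4·4 + 5·0 + 8·1 + 8·2 + 9·4 + 6·0 + 1·3 + 4·2 = 87
B: 4·2 + 5·2 + 8·3 + 8·4 + 9·2 + 6·2 + 1·1 + 4·0 = 105
E: 4·1 + 5·3 + 8·2 + 8·3 + 9·0 + 6·1 + 1·2 + 4·1 = 71
C: 4·0 + 5·1 + 8·4 + 8·0 + 9·1 + 6·3 + 1·0 + 4·3 = 76
A: 4·3 + 5·4 + 8·0 + 8·1 + 9·3 + 6·4 + 1·4 + 4·4 = 111
A has the highest Borda score (111).

A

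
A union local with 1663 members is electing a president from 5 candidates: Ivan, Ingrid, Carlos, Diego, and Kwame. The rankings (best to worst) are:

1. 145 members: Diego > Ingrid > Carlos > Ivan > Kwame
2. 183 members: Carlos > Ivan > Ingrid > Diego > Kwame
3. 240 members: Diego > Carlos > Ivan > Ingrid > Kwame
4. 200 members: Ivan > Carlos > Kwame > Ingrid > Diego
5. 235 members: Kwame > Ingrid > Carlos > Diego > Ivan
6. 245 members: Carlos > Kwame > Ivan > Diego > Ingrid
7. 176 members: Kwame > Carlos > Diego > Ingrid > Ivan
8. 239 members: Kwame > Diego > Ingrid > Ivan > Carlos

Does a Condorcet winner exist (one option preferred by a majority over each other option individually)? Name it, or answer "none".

Carlos

Carlos vs Ivan: 1224–439 for Carlos.
Carlos vs Ingrid: 1044–619 for Carlos.
Carlos vs Diego: 1039–624 for Carlos.
Carlos vs Kwame: 1013–650 for Carlos.
Carlos beats every other option head-to-head.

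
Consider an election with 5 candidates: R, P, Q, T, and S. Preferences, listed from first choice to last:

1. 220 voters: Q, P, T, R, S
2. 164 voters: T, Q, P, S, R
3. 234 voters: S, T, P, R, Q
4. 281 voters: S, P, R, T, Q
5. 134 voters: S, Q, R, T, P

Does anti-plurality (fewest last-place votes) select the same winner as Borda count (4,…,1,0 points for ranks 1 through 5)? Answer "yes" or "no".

no

Anti-plurality — last-place votes: R 164, P 134, Q 515, T 0, S 220. Winner: T.
Borda — scores: R 1284, P 2299, Q 1774, T 2213, S 2760. Winner: S.
The two methods disagree.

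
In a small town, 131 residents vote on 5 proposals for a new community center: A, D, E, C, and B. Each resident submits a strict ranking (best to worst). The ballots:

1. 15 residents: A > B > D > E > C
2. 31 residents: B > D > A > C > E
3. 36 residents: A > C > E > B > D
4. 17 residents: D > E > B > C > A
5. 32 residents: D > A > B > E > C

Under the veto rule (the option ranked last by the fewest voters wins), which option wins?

B

Last-place votes: A 17, D 36, E 31, C 47, B 0.
B is ranked last by the fewest voters, so B wins.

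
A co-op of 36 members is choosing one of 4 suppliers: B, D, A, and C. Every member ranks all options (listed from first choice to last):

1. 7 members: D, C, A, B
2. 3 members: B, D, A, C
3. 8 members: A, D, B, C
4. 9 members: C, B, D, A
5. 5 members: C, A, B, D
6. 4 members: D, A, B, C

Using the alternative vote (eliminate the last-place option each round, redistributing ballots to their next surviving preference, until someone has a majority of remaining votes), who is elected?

D

Round 1: B 3, D 11, A 8, C 14. Eliminate B.
Round 2: D 14, A 8, C 14. Eliminate A.
Round 3: D 22, C 14. D has a majority.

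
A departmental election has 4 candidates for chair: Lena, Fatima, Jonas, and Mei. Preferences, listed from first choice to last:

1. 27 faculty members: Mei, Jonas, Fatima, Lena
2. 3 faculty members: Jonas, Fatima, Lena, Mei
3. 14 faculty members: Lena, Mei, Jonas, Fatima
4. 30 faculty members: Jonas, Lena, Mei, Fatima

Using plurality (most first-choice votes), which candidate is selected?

First-place votes: Lena 14, Fatima 0, Jonas 33, Mei 27.
Jonas has the most first-place votes.

Jonas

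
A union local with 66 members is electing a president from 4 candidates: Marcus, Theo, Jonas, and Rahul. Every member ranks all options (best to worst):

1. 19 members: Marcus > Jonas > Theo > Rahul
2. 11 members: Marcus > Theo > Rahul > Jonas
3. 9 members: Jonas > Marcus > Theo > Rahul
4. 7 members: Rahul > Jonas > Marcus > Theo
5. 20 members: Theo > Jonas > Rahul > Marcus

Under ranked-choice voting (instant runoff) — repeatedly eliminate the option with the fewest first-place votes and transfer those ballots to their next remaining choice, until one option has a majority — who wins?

Round 1: Marcus 30, Theo 20, Jonas 9, Rahul 7. Eliminate Rahul.
Round 2: Marcus 30, Theo 20, Jonas 16. Eliminate Jonas.
Round 3: Marcus 46, Theo 20. Marcus has a majority.

Marcus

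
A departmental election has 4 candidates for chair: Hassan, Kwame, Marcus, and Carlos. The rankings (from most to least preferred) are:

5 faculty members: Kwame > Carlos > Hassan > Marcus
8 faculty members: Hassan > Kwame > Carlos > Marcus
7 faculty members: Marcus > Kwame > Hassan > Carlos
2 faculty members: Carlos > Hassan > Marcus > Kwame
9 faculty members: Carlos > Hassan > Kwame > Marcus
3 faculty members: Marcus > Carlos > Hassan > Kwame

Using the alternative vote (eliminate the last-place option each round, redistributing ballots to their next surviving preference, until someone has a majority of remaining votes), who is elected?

Carlos

Round 1: Hassan 8, Kwame 5, Marcus 10, Carlos 11. Eliminate Kwame.
Round 2: Hassan 8, Marcus 10, Carlos 16. Eliminate Hassan.
Round 3: Marcus 10, Carlos 24. Carlos has a majority.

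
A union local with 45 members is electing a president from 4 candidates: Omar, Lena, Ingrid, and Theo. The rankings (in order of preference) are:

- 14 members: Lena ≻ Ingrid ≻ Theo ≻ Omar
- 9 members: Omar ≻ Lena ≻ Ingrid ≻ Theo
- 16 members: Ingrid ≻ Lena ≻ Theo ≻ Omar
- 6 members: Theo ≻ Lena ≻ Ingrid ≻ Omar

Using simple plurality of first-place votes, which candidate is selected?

Ingrid

First-place votes: Omar 9, Lena 14, Ingrid 16, Theo 6.
Ingrid has the most first-place votes.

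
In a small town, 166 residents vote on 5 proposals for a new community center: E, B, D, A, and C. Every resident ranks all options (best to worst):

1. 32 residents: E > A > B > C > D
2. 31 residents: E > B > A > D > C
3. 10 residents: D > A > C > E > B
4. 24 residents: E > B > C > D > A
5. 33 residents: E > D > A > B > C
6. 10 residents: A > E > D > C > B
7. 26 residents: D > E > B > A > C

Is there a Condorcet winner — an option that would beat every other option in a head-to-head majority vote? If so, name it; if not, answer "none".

E vs B: 166–0 for E.
E vs D: 130–36 for E.
E vs A: 146–20 for E.
E vs C: 156–10 for E.
E beats every other option head-to-head.

E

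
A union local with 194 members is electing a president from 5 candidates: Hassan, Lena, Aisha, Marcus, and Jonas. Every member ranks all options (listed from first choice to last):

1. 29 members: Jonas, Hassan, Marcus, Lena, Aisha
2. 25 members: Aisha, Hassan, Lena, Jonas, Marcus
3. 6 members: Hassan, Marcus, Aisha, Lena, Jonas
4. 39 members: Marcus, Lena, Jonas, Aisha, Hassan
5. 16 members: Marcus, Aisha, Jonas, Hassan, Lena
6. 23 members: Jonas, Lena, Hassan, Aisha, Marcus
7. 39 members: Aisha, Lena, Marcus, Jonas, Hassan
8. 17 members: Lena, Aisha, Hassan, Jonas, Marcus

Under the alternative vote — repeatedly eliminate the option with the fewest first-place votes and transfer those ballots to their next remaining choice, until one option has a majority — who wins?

Aisha

Round 1: Hassan 6, Lena 17, Aisha 64, Marcus 55, Jonas 52. Eliminate Hassan.
Round 2: Lena 17, Aisha 64, Marcus 61, Jonas 52. Eliminate Lena.
Round 3: Aisha 81, Marcus 61, Jonas 52. Eliminate Jonas.
Round 4: Aisha 104, Marcus 90. Aisha has a majority.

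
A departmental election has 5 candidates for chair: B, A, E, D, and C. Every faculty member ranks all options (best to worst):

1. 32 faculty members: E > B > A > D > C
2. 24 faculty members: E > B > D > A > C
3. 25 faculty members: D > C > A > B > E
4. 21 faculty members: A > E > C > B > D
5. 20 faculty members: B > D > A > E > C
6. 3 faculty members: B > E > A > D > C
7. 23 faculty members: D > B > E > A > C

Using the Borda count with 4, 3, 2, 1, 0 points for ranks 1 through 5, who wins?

B

B: 32·3 + 24·3 + 25·1 + 21·1 + 20·4 + 3·4 + 23·3 = 375
A: 32·2 + 24·1 + 25·2 + 21·4 + 20·2 + 3·2 + 23·1 = 291
E: 32·4 + 24·4 + 25·0 + 21·3 + 20·1 + 3·3 + 23·2 = 362
D: 32·1 + 24·2 + 25·4 + 21·0 + 20·3 + 3·1 + 23·4 = 335
C: 32·0 + 24·0 + 25·3 + 21·2 + 20·0 + 3·0 + 23·0 = 117
B has the highest Borda score (375).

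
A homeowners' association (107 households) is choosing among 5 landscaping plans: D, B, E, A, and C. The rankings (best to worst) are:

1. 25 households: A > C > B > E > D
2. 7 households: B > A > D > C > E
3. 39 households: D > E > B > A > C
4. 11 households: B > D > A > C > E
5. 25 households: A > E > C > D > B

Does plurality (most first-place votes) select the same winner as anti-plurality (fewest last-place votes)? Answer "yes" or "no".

Plurality — first-place votes: D 39, B 18, E 0, A 50, C 0. Winner: A.
Anti-plurality — last-place votes: D 25, B 25, E 18, A 0, C 39. Winner: A.
The two methods agree.

yes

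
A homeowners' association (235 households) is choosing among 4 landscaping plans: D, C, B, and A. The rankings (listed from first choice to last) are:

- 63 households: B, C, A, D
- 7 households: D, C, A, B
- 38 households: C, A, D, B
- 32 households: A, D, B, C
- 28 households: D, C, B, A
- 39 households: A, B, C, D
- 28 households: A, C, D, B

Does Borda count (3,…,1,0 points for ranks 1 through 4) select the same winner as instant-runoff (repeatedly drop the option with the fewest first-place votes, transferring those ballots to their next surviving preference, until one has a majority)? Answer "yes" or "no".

no

Borda — scores: D 235, C 405, B 327, A 443. Winner: A.
Instant-runoff — R1 D 35, C 38, B 63, A 99 (D out); R2 C 73, B 63, A 99 (B out); R3 C 136, A 99 (C winner). Winner: C.
The two methods disagree.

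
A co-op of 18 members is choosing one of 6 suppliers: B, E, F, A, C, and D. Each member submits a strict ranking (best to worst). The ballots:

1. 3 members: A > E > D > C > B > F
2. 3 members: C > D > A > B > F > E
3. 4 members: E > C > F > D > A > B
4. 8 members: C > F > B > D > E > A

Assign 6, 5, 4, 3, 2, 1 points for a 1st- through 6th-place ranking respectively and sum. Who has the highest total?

C

B: 3·2 + 3·3 + 4·1 + 8·4 = 51
E: 3·5 + 3·1 + 4·6 + 8·2 = 58
F: 3·1 + 3·2 + 4·4 + 8·5 = 65
A: 3·6 + 3·4 + 4·2 + 8·1 = 46
C: 3·3 + 3·6 + 4·5 + 8·6 = 95
D: 3·4 + 3·5 + 4·3 + 8·3 = 63
C has the highest Borda score (95).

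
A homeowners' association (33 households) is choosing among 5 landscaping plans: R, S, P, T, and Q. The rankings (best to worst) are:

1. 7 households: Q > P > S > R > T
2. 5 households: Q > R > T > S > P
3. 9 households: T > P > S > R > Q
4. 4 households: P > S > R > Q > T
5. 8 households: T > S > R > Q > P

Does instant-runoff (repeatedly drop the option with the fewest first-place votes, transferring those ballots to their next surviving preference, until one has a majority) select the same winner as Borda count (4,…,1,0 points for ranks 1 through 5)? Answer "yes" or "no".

Instant-runoff — R1 R 0, S 0, P 4, T 17, Q 12 (T winner). Winner: T.
Borda — scores: R 55, S 73, P 64, T 78, Q 60. Winner: T.
The two methods agree.

yes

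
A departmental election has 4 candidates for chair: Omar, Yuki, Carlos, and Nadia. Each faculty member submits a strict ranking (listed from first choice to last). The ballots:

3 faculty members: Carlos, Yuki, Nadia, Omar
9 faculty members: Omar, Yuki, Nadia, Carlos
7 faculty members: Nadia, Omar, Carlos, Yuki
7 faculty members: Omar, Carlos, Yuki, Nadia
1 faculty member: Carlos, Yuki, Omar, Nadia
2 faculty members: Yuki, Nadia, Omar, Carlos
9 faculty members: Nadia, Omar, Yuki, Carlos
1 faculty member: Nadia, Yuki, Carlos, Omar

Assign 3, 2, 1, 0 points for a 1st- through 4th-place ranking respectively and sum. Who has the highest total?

Omar: 3·0 + 9·3 + 7·2 + 7·3 + 1·1 + 2·1 + 9·2 + 1·0 = 83
Yuki: 3·2 + 9·2 + 7·0 + 7·1 + 1·2 + 2·3 + 9·1 + 1·2 = 50
Carlos: 3·3 + 9·0 + 7·1 + 7·2 + 1·3 + 2·0 + 9·0 + 1·1 = 34
Nadia: 3·1 + 9·1 + 7·3 + 7·0 + 1·0 + 2·2 + 9·3 + 1·3 = 67
Omar has the highest Borda score (83).

Omar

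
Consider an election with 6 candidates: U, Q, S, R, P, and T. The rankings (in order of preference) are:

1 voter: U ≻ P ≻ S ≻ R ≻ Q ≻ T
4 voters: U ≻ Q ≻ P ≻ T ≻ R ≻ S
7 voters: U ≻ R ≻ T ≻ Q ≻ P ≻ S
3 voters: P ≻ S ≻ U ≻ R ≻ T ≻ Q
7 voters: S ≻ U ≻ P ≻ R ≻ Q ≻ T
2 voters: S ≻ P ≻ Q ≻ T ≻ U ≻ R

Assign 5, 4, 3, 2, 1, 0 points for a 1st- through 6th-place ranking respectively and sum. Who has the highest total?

U: 1·5 + 4·5 + 7·5 + 3·3 + 7·4 + 2·1 = 99
Q: 1·1 + 4·4 + 7·2 + 3·0 + 7·1 + 2·3 = 44
S: 1·3 + 4·0 + 7·0 + 3·4 + 7·5 + 2·5 = 60
R: 1·2 + 4·1 + 7·4 + 3·2 + 7·2 + 2·0 = 54
P: 1·4 + 4·3 + 7·1 + 3·5 + 7·3 + 2·4 = 67
T: 1·0 + 4·2 + 7·3 + 3·1 + 7·0 + 2·2 = 36
U has the highest Borda score (99).

U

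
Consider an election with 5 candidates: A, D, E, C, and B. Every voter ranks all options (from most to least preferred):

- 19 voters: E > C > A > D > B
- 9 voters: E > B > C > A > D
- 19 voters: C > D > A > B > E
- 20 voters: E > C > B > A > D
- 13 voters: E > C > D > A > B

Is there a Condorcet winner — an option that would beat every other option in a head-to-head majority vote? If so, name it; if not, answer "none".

E vs A: 61–19 for E.
E vs D: 61–19 for E.
E vs C: 61–19 for E.
E vs B: 61–19 for E.
E beats every other option head-to-head.

E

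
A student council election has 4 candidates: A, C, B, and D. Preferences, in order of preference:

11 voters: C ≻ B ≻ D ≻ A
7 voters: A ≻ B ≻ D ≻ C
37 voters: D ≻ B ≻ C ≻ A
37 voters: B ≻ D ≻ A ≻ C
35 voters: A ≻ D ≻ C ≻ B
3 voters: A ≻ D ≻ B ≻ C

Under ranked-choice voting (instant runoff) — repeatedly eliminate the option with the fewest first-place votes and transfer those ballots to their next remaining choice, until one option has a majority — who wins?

Round 1: A 45, C 11, B 37, D 37. Eliminate C.
Round 2: A 45, B 48, D 37. Eliminate D.
Round 3: A 45, B 85. B has a majority.

B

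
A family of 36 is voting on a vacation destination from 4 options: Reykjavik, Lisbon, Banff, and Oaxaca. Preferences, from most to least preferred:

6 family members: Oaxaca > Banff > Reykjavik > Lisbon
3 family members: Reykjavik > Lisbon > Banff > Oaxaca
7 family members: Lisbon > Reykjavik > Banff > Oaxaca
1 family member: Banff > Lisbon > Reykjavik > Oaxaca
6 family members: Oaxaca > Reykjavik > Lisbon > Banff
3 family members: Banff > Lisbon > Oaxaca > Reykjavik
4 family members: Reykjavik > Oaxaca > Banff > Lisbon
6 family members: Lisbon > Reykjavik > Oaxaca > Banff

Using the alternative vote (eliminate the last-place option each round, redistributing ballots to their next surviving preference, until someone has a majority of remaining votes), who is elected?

Lisbon

Round 1: Reykjavik 7, Lisbon 13, Banff 4, Oaxaca 12. Eliminate Banff.
Round 2: Reykjavik 7, Lisbon 17, Oaxaca 12. Eliminate Reykjavik.
Round 3: Lisbon 20, Oaxaca 16. Lisbon has a majority.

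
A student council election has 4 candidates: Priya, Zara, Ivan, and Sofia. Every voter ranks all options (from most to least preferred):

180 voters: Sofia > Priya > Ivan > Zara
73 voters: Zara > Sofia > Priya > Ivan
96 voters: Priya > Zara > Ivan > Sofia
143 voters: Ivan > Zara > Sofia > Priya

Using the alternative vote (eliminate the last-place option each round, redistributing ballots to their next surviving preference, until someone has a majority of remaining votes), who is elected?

Sofia

Round 1: Priya 96, Zara 73, Ivan 143, Sofia 180. Eliminate Zara.
Round 2: Priya 96, Ivan 143, Sofia 253. Sofia has a majority.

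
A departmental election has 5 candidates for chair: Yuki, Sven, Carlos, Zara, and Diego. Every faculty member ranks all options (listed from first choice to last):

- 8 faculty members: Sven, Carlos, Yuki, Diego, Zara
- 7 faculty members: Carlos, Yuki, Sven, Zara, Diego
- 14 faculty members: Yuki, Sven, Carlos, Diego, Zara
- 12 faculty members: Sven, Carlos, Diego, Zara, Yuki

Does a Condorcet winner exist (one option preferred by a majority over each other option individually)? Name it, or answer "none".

none

Checking pairwise contests:
Carlos beats Yuki 27–14.
Yuki beats Sven 21–20.
Sven beats Carlos 34–7.
Yuki beats Zara 29–12.
Yuki beats Diego 29–12.
Every option loses at least one head-to-head, so there is no Condorcet winner.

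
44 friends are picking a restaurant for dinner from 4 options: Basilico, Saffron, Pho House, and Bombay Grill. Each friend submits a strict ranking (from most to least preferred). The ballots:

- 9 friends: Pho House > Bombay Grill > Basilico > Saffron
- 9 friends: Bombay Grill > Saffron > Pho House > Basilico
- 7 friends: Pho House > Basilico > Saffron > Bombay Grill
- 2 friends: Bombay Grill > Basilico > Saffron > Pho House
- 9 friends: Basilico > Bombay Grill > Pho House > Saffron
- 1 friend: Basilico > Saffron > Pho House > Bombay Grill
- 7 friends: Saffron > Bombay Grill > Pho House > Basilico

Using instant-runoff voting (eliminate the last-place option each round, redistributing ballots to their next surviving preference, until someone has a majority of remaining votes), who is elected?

Round 1: Basilico 10, Saffron 7, Pho House 16, Bombay Grill 11. Eliminate Saffron.
Round 2: Basilico 10, Pho House 16, Bombay Grill 18. Eliminate Basilico.
Round 3: Pho House 17, Bombay Grill 27. Bombay Grill has a majority.

Bombay Grill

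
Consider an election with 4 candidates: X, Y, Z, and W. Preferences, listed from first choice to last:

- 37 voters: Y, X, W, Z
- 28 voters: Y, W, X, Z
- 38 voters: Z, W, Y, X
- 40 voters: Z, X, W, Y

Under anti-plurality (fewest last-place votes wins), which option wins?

W

Last-place votes: X 38, Y 40, Z 65, W 0.
W is ranked last by the fewest voters, so W wins.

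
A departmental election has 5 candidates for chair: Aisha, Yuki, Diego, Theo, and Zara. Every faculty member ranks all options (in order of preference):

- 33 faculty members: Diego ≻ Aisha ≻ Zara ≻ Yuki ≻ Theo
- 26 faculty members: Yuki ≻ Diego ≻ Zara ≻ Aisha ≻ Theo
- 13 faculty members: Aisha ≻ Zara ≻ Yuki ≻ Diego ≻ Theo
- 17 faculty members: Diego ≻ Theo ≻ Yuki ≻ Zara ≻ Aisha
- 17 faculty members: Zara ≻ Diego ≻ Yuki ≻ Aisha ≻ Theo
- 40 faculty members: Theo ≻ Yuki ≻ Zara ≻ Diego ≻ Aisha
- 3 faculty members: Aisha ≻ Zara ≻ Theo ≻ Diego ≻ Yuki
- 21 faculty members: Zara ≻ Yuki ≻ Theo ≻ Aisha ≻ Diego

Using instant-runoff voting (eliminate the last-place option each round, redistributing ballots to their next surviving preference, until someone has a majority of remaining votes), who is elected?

Zara

Round 1: Aisha 16, Yuki 26, Diego 50, Theo 40, Zara 38. Eliminate Aisha.
Round 2: Yuki 26, Diego 50, Theo 40, Zara 54. Eliminate Yuki.
Round 3: Diego 76, Theo 40, Zara 54. Eliminate Theo.
Round 4: Diego 76, Zara 94. Zara has a majority.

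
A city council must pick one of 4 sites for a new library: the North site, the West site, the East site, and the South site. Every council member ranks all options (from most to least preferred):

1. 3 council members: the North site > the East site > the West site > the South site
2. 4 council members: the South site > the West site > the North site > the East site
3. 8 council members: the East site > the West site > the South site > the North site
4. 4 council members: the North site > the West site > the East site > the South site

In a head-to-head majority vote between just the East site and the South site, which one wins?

the East site

Voters preferring the East site to the South site: 15; preferring the South site to the East site: 4.
the East site wins the head-to-head.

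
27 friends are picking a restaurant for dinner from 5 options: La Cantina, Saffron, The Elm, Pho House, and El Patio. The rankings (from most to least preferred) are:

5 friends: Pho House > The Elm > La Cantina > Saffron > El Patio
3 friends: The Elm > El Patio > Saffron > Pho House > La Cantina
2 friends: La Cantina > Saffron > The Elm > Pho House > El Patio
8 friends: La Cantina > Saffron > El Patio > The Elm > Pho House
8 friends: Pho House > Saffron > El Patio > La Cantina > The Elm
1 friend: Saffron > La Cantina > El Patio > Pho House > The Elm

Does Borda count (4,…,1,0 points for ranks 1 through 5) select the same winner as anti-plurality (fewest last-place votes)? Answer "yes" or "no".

yes

Borda — scores: La Cantina 61, Saffron 69, The Elm 39, Pho House 58, El Patio 43. Winner: Saffron.
Anti-plurality — last-place votes: La Cantina 3, Saffron 0, The Elm 9, Pho House 8, El Patio 7. Winner: Saffron.
The two methods agree.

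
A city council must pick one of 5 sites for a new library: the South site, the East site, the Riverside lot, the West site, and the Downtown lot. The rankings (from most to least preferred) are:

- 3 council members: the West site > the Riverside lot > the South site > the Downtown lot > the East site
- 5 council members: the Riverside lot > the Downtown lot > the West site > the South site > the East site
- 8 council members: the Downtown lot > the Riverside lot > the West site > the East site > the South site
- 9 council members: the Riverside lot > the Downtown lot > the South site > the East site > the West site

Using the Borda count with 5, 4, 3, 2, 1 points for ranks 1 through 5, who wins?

the South site: 3·3 + 5·2 + 8·1 + 9·3 = 54
the East site: 3·1 + 5·1 + 8·2 + 9·2 = 42
the Riverside lot: 3·4 + 5·5 + 8·4 + 9·5 = 114
the West site: 3·5 + 5·3 + 8·3 + 9·1 = 63
the Downtown lot: 3·2 + 5·4 + 8·5 + 9·4 = 102
the Riverside lot has the highest Borda score (114).

the Riverside lot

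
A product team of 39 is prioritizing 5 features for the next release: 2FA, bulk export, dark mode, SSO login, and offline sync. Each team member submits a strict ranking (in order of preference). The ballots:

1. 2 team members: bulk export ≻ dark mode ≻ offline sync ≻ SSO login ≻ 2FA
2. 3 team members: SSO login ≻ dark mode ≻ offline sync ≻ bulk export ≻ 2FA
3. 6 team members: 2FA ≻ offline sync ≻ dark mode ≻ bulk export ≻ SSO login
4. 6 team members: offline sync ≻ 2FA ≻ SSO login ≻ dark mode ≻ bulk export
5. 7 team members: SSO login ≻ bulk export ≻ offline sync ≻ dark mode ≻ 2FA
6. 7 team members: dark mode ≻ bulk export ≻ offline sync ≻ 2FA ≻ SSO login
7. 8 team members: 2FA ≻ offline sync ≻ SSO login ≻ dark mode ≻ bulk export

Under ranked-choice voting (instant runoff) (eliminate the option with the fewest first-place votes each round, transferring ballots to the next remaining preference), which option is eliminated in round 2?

Round 1: 2FA 14, bulk export 2, dark mode 7, SSO login 10, offline sync 6. Eliminate bulk export.
Round 2: 2FA 14, dark mode 9, SSO login 10, offline sync 6. Eliminate offline sync.

offline sync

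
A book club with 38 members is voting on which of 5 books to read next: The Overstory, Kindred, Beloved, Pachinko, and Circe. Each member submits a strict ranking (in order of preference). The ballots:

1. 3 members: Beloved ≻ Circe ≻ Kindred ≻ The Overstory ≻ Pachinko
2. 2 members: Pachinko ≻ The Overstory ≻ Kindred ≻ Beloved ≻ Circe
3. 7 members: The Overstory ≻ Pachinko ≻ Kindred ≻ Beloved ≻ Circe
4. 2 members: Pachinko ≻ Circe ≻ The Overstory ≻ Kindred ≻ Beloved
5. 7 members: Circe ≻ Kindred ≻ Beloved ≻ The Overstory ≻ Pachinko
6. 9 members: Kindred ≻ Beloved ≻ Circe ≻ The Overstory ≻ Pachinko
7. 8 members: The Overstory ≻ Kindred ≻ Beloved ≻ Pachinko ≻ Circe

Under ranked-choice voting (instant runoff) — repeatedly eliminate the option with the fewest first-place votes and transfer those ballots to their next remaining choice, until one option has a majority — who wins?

Round 1: The Overstory 15, Kindred 9, Beloved 3, Pachinko 4, Circe 7. Eliminate Beloved.
Round 2: The Overstory 15, Kindred 9, Pachinko 4, Circe 10. Eliminate Pachinko.
Round 3: The Overstory 17, Kindred 9, Circe 12. Eliminate Kindred.
Round 4: The Overstory 17, Circe 21. Circe has a majority.

Circe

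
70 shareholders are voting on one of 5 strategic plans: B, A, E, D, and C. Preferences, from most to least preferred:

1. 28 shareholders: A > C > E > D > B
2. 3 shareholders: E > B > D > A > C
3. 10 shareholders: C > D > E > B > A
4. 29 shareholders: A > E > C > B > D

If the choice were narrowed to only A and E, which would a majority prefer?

A

Voters preferring A to E: 57; preferring E to A: 13.
A wins the head-to-head.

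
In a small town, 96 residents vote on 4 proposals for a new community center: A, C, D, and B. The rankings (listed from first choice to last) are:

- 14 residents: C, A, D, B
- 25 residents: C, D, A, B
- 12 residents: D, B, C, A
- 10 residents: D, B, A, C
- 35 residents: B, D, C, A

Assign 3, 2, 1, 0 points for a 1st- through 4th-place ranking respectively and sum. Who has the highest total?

D

A: 14·2 + 25·1 + 12·0 + 10·1 + 35·0 = 63
C: 14·3 + 25·3 + 12·1 + 10·0 + 35·1 = 164
D: 14·1 + 25·2 + 12·3 + 10·3 + 35·2 = 200
B: 14·0 + 25·0 + 12·2 + 10·2 + 35·3 = 149
D has the highest Borda score (200).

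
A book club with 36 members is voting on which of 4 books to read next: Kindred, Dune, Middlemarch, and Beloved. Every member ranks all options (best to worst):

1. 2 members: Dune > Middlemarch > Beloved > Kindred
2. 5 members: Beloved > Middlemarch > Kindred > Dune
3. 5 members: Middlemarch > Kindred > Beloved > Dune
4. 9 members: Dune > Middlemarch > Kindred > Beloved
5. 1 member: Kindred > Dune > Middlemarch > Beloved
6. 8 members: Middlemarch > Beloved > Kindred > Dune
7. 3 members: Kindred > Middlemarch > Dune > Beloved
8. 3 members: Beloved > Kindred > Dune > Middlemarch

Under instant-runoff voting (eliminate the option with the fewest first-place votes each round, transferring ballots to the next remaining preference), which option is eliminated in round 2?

Beloved

Round 1: Kindred 4, Dune 11, Middlemarch 13, Beloved 8. Eliminate Kindred.
Round 2: Dune 12, Middlemarch 16, Beloved 8. Eliminate Beloved.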